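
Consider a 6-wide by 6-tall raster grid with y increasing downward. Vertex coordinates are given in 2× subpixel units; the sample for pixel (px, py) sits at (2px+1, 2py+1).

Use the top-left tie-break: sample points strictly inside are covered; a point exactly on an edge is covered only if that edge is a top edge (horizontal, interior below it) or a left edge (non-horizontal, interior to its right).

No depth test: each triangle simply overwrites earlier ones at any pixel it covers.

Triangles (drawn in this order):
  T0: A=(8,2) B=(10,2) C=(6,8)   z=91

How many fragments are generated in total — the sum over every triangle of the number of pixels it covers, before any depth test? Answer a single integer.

T0:
  2·area = 12
  edge (8, 2)→(10, 2): d=(2,0) top-left  bias=+0
  edge (10, 2)→(6, 8): d=(-4,6) right/bottom  bias=-1
  edge (6, 8)→(8, 2): d=(2,-6) top-left  bias=+0
    (4,1)@(9, 3): e=[2,2,8] → #
    (5,1)@(11, 3): e=[2,-10,20] → ·
    (3,2)@(7, 5): e=[6,6,0] → #  [on edge]
    (4,2)@(9, 5): e=[6,-6,12] → ·
    (3,3)@(7, 7): e=[10,-2,4] → ·
    (2,5)@(5, 11): e=[18,-6,0] → ·  [on edge]
  covered (2 px):
    · · · · · ·
    · · · · # ·
    · · · # · ·
    · · · · · ·
    · · · · · ·
    · · · · · ·

Result: 2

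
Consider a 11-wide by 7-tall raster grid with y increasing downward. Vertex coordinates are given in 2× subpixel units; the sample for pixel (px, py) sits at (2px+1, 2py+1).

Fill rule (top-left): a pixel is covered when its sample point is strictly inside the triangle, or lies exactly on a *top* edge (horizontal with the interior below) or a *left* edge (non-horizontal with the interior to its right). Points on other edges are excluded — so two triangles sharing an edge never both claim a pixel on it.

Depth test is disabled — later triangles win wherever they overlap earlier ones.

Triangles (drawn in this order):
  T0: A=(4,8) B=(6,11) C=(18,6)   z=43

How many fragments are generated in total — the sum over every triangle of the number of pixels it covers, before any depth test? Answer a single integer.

T0:
  2·area = 46  (B↔C swapped to make it positive)
  edge (4, 8)→(18, 6): d=(14,-2) top-left  bias=+0
  edge (18, 6)→(6, 11): d=(-12,5) right/bottom  bias=-1
  edge (6, 11)→(4, 8): d=(-2,-3) top-left  bias=+0
    (5,3)@(11, 7): e=[0,23,23] → X  [on edge]
    (6,3)@(13, 7): e=[4,13,29] → X
    (7,3)@(15, 7): e=[8,3,35] → X
    (8,3)@(17, 7): e=[12,-7,41] → .
    (2,4)@(5, 9): e=[16,29,1] → X
    (3,4)@(7, 9): e=[20,19,7] → X
    (4,4)@(9, 9): e=[24,9,13] → X
    (5,4)@(11, 9): e=[28,-1,19] → .
    (6,4)@(13, 9): e=[32,-11,25] → .
    (7,4)@(15, 9): e=[36,-21,31] → .
    (2,5)@(5, 11): e=[44,5,-3] → .
    (3,5)@(7, 11): e=[48,-5,3] → .
  covered (6 px):
    . . . . . . . . . . .
    . . . . . . . . . . .
    . . . . . . . . . . .
    . . . . . X X X . . .
    . . X X X . . . . . .
    . . . . . . . . . . .
    . . . . . . . . . . .

Answer: 6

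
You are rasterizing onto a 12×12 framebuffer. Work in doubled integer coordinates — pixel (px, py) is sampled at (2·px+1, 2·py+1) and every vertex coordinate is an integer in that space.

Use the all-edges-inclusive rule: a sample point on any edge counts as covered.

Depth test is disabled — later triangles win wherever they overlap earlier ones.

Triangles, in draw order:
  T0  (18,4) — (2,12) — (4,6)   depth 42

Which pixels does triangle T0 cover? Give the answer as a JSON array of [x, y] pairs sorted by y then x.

T0:
  2·area = 80
  edge (18, 4)→(2, 12): d=(-16,8) inclusive
  edge (2, 12)→(4, 6): d=(2,-6) inclusive
  edge (4, 6)→(18, 4): d=(14,-2) inclusive
    (2,1)@(5, 3): e=[120,0,-40] → ·  [on edge]
    (5,2)@(11, 5): e=[40,40,0] → #  [on edge]
    (6,2)@(13, 5): e=[24,52,4] → #
    (7,2)@(15, 5): e=[8,64,8] → #
    (8,2)@(17, 5): e=[-8,76,12] → ·
    (2,3)@(5, 7): e=[56,8,16] → #
    (3,3)@(7, 7): e=[40,20,20] → #
    (4,3)@(9, 7): e=[24,32,24] → #
    (6,3)@(13, 7): e=[-8,56,32] → ·
    (7,3)@(15, 7): e=[-24,68,36] → ·
    (1,4)@(3, 9): e=[40,0,40] → #  [on edge]
    (4,4)@(9, 9): e=[-8,36,52] → ·
    (0,7)@(1, 15): e=[-40,0,120] → ·  [on edge]
  covered (11 px):
    · · · · · · · · · · · ·
    · · · · · · · · · · · ·
    · · · · · # # # · · · ·
    · · # # # # · · · · · ·
    · # # # · · · · · · · ·
    · # · · · · · · · · · ·
    · · · · · · · · · · · ·
    · · · · · · · · · · · ·
    · · · · · · · · · · · ·
    · · · · · · · · · · · ·
    · · · · · · · · · · · ·
    · · · · · · · · · · · ·

Answer: [[5,2],[6,2],[7,2],[2,3],[3,3],[4,3],[5,3],[1,4],[2,4],[3,4],[1,5]]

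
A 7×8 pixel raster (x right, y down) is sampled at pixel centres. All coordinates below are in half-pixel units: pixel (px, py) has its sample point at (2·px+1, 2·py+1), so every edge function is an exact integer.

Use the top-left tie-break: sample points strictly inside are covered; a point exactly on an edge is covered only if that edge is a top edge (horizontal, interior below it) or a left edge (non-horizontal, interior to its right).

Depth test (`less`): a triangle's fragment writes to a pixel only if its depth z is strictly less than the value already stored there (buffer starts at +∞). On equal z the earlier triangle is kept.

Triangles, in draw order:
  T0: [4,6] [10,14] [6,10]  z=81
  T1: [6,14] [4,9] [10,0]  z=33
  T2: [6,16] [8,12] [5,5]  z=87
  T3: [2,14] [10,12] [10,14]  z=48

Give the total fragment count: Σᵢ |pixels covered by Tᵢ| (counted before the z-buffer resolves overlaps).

T0:
  2·area = 8
  edge (4, 6)→(10, 14): d=(6,8) right/bottom  bias=-1
  edge (10, 14)→(6, 10): d=(-4,-4) top-left  bias=+0
  edge (6, 10)→(4, 6): d=(-2,-4) top-left  bias=+0
    (0,2)@(1, 5): e=[18,0,-10] → ·  [on edge]
    (1,3)@(3, 7): e=[14,0,-6] → ·  [on edge]
    (2,4)@(5, 9): e=[10,0,-2] → ·  [on edge]
    (3,5)@(7, 11): e=[6,0,2] → █  [on edge]
    (4,5)@(9, 11): e=[-10,8,10] → ·
    (3,6)@(7, 13): e=[18,-8,-2] → ·
    (4,6)@(9, 13): e=[2,0,6] → █  [on edge]
    (5,6)@(11, 13): e=[-14,8,14] → ·
    (4,7)@(9, 15): e=[14,-8,2] → ·
    (5,7)@(11, 15): e=[-2,0,10] → ·  [on edge]
  covered (2 px):
    · · · · · · ·
    · · · · · · ·
    · · · · · · ·
    · · · · · · ·
    · · · · · · ·
    · · · █ · · ·
    · · · · █ · ·
    · · · · · · ·
T1:
  2·area = 48
  edge (6, 14)→(4, 9): d=(-2,-5) top-left  bias=+0
  edge (4, 9)→(10, 0): d=(6,-9) top-left  bias=+0
  edge (10, 0)→(6, 14): d=(-4,14) right/bottom  bias=-1
    (4,1)@(9, 3): e=[37,9,2] → █
    (5,1)@(11, 3): e=[47,27,-26] → ·
    (3,2)@(7, 5): e=[23,3,22] → █
    (4,2)@(9, 5): e=[33,21,-6] → ·
    (3,3)@(7, 7): e=[19,15,14] → █
    (4,3)@(9, 7): e=[29,33,-14] → ·
    (2,4)@(5, 9): e=[5,9,34] → █
    (4,4)@(9, 9): e=[25,45,-22] → ·
    (2,5)@(5, 11): e=[1,21,26] → █
    (3,5)@(7, 11): e=[11,39,-2] → ·
    (2,6)@(5, 13): e=[-3,33,18] → ·
  covered (6 px):
    · · · · · · ·
    · · · · █ · ·
    · · · █ · · ·
    · · · █ · · ·
    · · █ █ · · ·
    · · █ · · · ·
    · · · · · · ·
    · · · · · · ·
T2:
  2·area = 26  (B↔C swapped to make it positive)
  edge (6, 16)→(5, 5): d=(-1,-11) top-left  bias=+0
  edge (5, 5)→(8, 12): d=(3,7) right/bottom  bias=-1
  edge (8, 12)→(6, 16): d=(-2,4) right/bottom  bias=-1
    (2,2)@(5, 5): e=[0,0,26] → ·  [on edge]
    (3,5)@(7, 11): e=[16,4,6] → █
    (4,5)@(9, 11): e=[38,-10,-2] → ·
    (3,6)@(7, 13): e=[14,10,2] → █
    (4,6)@(9, 13): e=[36,-4,-6] → ·
    (3,7)@(7, 15): e=[12,16,-2] → ·
  covered (2 px):
    · · · · · · ·
    · · · · · · ·
    · · · · · · ·
    · · · · · · ·
    · · · · · · ·
    · · · █ · · ·
    · · · █ · · ·
    · · · · · · ·
T3:
  2·area = 16
  edge (2, 14)→(10, 12): d=(8,-2) top-left  bias=+0
  edge (10, 12)→(10, 14): d=(0,2) right/bottom  bias=-1
  edge (10, 14)→(2, 14): d=(-8,0) right/bottom  bias=-1
    (3,6)@(7, 13): e=[2,6,8] → █
    (4,6)@(9, 13): e=[6,2,8] → █
    (5,6)@(11, 13): e=[10,-2,8] → ·
    (3,7)@(7, 15): e=[18,6,-8] → ·
    (4,7)@(9, 15): e=[22,2,-8] → ·
  covered (2 px):
    · · · · · · ·
    · · · · · · ·
    · · · · · · ·
    · · · · · · ·
    · · · · · · ·
    · · · · · · ·
    · · · █ █ · ·
    · · · · · · ·

Result: 12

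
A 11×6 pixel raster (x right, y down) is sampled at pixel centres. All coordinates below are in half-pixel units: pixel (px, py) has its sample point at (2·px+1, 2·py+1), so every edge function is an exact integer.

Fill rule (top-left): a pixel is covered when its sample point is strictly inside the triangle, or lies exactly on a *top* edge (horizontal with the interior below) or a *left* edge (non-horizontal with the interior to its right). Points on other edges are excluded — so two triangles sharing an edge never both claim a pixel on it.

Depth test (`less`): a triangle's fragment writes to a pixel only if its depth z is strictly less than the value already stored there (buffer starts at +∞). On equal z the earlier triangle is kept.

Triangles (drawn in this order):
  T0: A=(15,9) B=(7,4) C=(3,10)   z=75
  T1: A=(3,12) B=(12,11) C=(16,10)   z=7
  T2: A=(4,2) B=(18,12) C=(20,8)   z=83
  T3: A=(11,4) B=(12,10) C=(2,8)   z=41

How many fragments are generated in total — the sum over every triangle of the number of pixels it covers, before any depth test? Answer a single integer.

T0:
  2·area = 68  (B↔C swapped to make it positive)
  edge (15, 9)→(3, 10): d=(-12,1) right/bottom  bias=-1
  edge (3, 10)→(7, 4): d=(4,-6) top-left  bias=+0
  edge (7, 4)→(15, 9): d=(8,5) right/bottom  bias=-1
    (4,0)@(9, 1): e=[102,0,-34] → ·  [on edge]
    (3,2)@(7, 5): e=[56,4,8] → █
    (4,2)@(9, 5): e=[54,16,-2] → ·
    (2,3)@(5, 7): e=[34,0,34] → █  [on edge]
    (4,3)@(9, 7): e=[30,24,14] → █
    (5,3)@(11, 7): e=[28,36,4] → █
    (6,3)@(13, 7): e=[26,48,-6] → ·
    (2,4)@(5, 9): e=[10,8,50] → █
    (6,4)@(13, 9): e=[2,56,10] → █
    (7,4)@(15, 9): e=[0,68,0] → ·  [on edge]
    (2,5)@(5, 11): e=[-14,16,66] → ·
    (3,5)@(7, 11): e=[-16,28,56] → ·
  covered (10 px):
    · · · · · · · · · · ·
    · · · · · · · · · · ·
    · · · █ · · · · · · ·
    · · █ █ █ █ · · · · ·
    · · █ █ █ █ █ · · · ·
    · · · · · · · · · · ·
T1:
  2·area = 5  (B↔C swapped to make it positive)
  edge (3, 12)→(16, 10): d=(13,-2) top-left  bias=+0
  edge (16, 10)→(12, 11): d=(-4,1) right/bottom  bias=-1
  edge (12, 11)→(3, 12): d=(-9,1) right/bottom  bias=-1
    (5,5)@(11, 11): e=[3,1,1] → █
    (6,5)@(13, 11): e=[7,-1,-1] → ·
  covered (1 px):
    · · · · · · · · · · ·
    · · · · · · · · · · ·
    · · · · · · · · · · ·
    · · · · · · · · · · ·
    · · · · · · · · · · ·
    · · · · · █ · · · · ·
T2:
  2·area = 76  (B↔C swapped to make it positive)
  edge (4, 2)→(20, 8): d=(16,6) right/bottom  bias=-1
  edge (20, 8)→(18, 12): d=(-2,4) right/bottom  bias=-1
  edge (18, 12)→(4, 2): d=(-14,-10) top-left  bias=+0
    (4,2)@(9, 5): e=[18,50,8] → █
    (5,2)@(11, 5): e=[6,42,28] → █
    (6,2)@(13, 5): e=[-6,34,48] → ·
    (4,3)@(9, 7): e=[50,46,-20] → ·
    (5,3)@(11, 7): e=[38,38,0] → █  [on edge]
    (6,3)@(13, 7): e=[26,30,20] → █
    (7,3)@(15, 7): e=[14,22,40] → █
    (8,3)@(17, 7): e=[2,14,60] → █
    (9,3)@(19, 7): e=[-10,6,80] → ·
    (5,4)@(11, 9): e=[70,34,-28] → ·
    (6,4)@(13, 9): e=[58,26,-8] → ·
    (7,4)@(15, 9): e=[46,18,12] → █
  covered (10 px):
    · · · · · · · · · · ·
    · · · · · · · · · · ·
    · · · · █ █ · · · · ·
    · · · · · █ █ █ █ · ·
    · · · · · · · █ █ █ ·
    · · · · · · · · █ · ·
T3:
  2·area = 58
  edge (11, 4)→(12, 10): d=(1,6) right/bottom  bias=-1
  edge (12, 10)→(2, 8): d=(-10,-2) top-left  bias=+0
  edge (2, 8)→(11, 4): d=(9,-4) top-left  bias=+0
    (4,2)@(9, 5): e=[13,44,1] → █
    (5,2)@(11, 5): e=[1,48,9] → █
    (6,2)@(13, 5): e=[-11,52,17] → ·
    (2,3)@(5, 7): e=[39,16,3] → █
    (3,3)@(7, 7): e=[27,20,11] → █
    (6,3)@(13, 7): e=[-9,32,35] → ·
    (2,4)@(5, 9): e=[41,-4,21] → ·
    (3,4)@(7, 9): e=[29,0,29] → █  [on edge]
    (6,4)@(13, 9): e=[-7,12,53] → ·
    (3,5)@(7, 11): e=[31,-20,47] → ·
    (4,5)@(9, 11): e=[19,-16,55] → ·
    (5,5)@(11, 11): e=[7,-12,63] → ·
    (8,5)@(17, 11): e=[-29,0,87] → ·  [on edge]
  covered (9 px):
    · · · · · · · · · · ·
    · · · · · · · · · · ·
    · · · · █ █ · · · · ·
    · · █ █ █ █ · · · · ·
    · · · █ █ █ · · · · ·
    · · · · · · · · · · ·

Result: 30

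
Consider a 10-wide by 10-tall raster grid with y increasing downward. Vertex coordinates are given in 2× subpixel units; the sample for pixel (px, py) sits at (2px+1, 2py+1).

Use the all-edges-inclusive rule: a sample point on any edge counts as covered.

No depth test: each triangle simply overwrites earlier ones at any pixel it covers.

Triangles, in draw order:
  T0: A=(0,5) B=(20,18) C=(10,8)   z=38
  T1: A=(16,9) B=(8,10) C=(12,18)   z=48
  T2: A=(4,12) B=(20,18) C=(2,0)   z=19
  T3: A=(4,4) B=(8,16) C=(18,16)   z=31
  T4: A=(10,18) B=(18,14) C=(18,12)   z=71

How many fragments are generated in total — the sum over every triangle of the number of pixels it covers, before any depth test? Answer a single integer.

T0:
  2·area = 70  (B↔C swapped to make it positive)
  edge (0, 5)→(10, 8): d=(10,3) inclusive
  edge (10, 8)→(20, 18): d=(10,10) inclusive
  edge (20, 18)→(0, 5): d=(-20,-13) inclusive
    (1,0)@(3, 1): e=[-49,0,119] → ·  [on edge]
    (2,1)@(5, 3): e=[-35,0,105] → ·  [on edge]
    (3,2)@(7, 5): e=[-21,0,91] → ·  [on edge]
    (2,3)@(5, 7): e=[5,40,25] → #
    (3,3)@(7, 7): e=[-1,20,51] → ·
    (4,3)@(9, 7): e=[-7,0,77] → ·  [on edge]
    (2,4)@(5, 9): e=[25,60,-15] → ·
    (3,4)@(7, 9): e=[19,40,11] → #
    (4,4)@(9, 9): e=[13,20,37] → #
    (5,4)@(11, 9): e=[7,0,63] → #  [on edge]
    (6,4)@(13, 9): e=[1,-20,89] → ·
    (3,5)@(7, 11): e=[39,60,-29] → ·
    (6,5)@(13, 11): e=[21,0,49] → #  [on edge]
    (7,6)@(15, 13): e=[35,0,35] → #  [on edge]
    (8,7)@(17, 15): e=[49,0,21] → #  [on edge]
    (9,8)@(19, 17): e=[63,0,7] → #  [on edge]
  covered (10 px):
    · · · · · · · · · ·
    · · · · · · · · · ·
    · · · · · · · · · ·
    · · # · · · · · · ·
    · · · # # # · · · ·
    · · · · · # # · · ·
    · · · · · · # # · ·
    · · · · · · · · # ·
    · · · · · · · · · #
    · · · · · · · · · ·
T1:
  2·area = 68  (B↔C swapped to make it positive)
  edge (16, 9)→(12, 18): d=(-4,9) inclusive
  edge (12, 18)→(8, 10): d=(-4,-8) inclusive
  edge (8, 10)→(16, 9): d=(8,-1) inclusive
    (4,5)@(9, 11): e=[55,4,9] → #
    (5,5)@(11, 11): e=[37,20,11] → #
    (6,5)@(13, 11): e=[19,36,13] → #
    (7,5)@(15, 11): e=[1,52,15] → #
    (8,5)@(17, 11): e=[-17,68,17] → ·
    (4,6)@(9, 13): e=[47,-4,25] → ·
    (5,6)@(11, 13): e=[29,12,27] → #
    (7,6)@(15, 13): e=[-7,44,31] → ·
    (5,7)@(11, 15): e=[21,4,43] → #
    (7,7)@(15, 15): e=[-15,36,47] → ·
    (5,8)@(11, 17): e=[13,-4,59] → ·
    (6,8)@(13, 17): e=[-5,12,61] → ·
  covered (8 px):
    · · · · · · · · · ·
    · · · · · · · · · ·
    · · · · · · · · · ·
    · · · · · · · · · ·
    · · · · · · · · · ·
    · · · · # # # # · ·
    · · · · · # # · · ·
    · · · · · # # · · ·
    · · · · · · · · · ·
    · · · · · · · · · ·
T2:
  2·area = 180  (B↔C swapped to make it positive)
  edge (4, 12)→(2, 0): d=(-2,-12) inclusive
  edge (2, 0)→(20, 18): d=(18,18) inclusive
  edge (20, 18)→(4, 12): d=(-16,-6) inclusive
    (1,0)@(3, 1): e=[10,0,170] → #  [on edge]
    (2,0)@(5, 1): e=[34,-36,182] → ·
    (1,1)@(3, 3): e=[6,36,138] → #
    (2,1)@(5, 3): e=[30,0,150] → #  [on edge]
    (3,1)@(7, 3): e=[54,-36,162] → ·
    (1,2)@(3, 5): e=[2,72,106] → #
    (3,2)@(7, 5): e=[50,0,130] → #  [on edge]
    (4,2)@(9, 5): e=[74,-36,142] → ·
    (1,3)@(3, 7): e=[-2,108,74] → ·
    (2,3)@(5, 7): e=[22,72,86] → #
    (4,3)@(9, 7): e=[70,0,110] → #  [on edge]
    (5,3)@(11, 7): e=[94,-36,122] → ·
    (5,4)@(11, 9): e=[90,0,90] → #  [on edge]
    (6,5)@(13, 11): e=[110,0,70] → #  [on edge]
    (7,6)@(15, 13): e=[130,0,50] → #  [on edge]
    (8,7)@(17, 15): e=[150,0,30] → #  [on edge]
    (9,8)@(19, 17): e=[170,0,10] → #  [on edge]
  covered (27 px):
    · # · · · · · · · ·
    · # # · · · · · · ·
    · # # # · · · · · ·
    · · # # # · · · · ·
    · · # # # # · · · ·
    · · # # # # # · · ·
    · · · # # # # # · ·
    · · · · · · # # # ·
    · · · · · · · · · #
    · · · · · · · · · ·
T3:
  2·area = 120  (B↔C swapped to make it positive)
  edge (4, 4)→(18, 16): d=(14,12) inclusive
  edge (18, 16)→(8, 16): d=(-10,0) inclusive
  edge (8, 16)→(4, 4): d=(-4,-12) inclusive
    (1,0)@(3, 1): e=[-30,150,0] → ·  [on edge]
    (2,2)@(5, 5): e=[2,110,8] → #
    (3,2)@(7, 5): e=[-22,110,32] → ·
    (2,3)@(5, 7): e=[30,90,0] → #  [on edge]
    (3,3)@(7, 7): e=[6,90,24] → #
    (4,3)@(9, 7): e=[-18,90,48] → ·
    (2,4)@(5, 9): e=[58,70,-8] → ·
    (3,4)@(7, 9): e=[34,70,16] → #
    (4,4)@(9, 9): e=[10,70,40] → #
    (5,4)@(11, 9): e=[-14,70,64] → ·
    (3,5)@(7, 11): e=[62,50,8] → #
    (5,5)@(11, 11): e=[14,50,56] → #
    (3,6)@(7, 13): e=[90,30,0] → #  [on edge]
    (4,9)@(9, 19): e=[150,-30,0] → ·  [on edge]
  covered (16 px):
    · · · · · · · · · ·
    · · · · · · · · · ·
    · · # · · · · · · ·
    · · # # · · · · · ·
    · · · # # · · · · ·
    · · · # # # · · · ·
    · · · # # # # · · ·
    · · · · # # # # · ·
    · · · · · · · · · ·
    · · · · · · · · · ·
T4:
  2·area = 16  (B↔C swapped to make it positive)
  edge (10, 18)→(18, 12): d=(8,-6) inclusive
  edge (18, 12)→(18, 14): d=(0,2) inclusive
  edge (18, 14)→(10, 18): d=(-8,4) inclusive
    (8,6)@(17, 13): e=[2,2,12] → #
    (9,6)@(19, 13): e=[14,-2,4] → ·
    (7,7)@(15, 15): e=[6,6,4] → #
    (8,7)@(17, 15): e=[18,2,-4] → ·
    (7,8)@(15, 17): e=[22,6,-12] → ·
  covered (2 px):
    · · · · · · · · · ·
    · · · · · · · · · ·
    · · · · · · · · · ·
    · · · · · · · · · ·
    · · · · · · · · · ·
    · · · · · · · · · ·
    · · · · · · · · # ·
    · · · · · · · # · ·
    · · · · · · · · · ·
    · · · · · · · · · ·

Answer: 63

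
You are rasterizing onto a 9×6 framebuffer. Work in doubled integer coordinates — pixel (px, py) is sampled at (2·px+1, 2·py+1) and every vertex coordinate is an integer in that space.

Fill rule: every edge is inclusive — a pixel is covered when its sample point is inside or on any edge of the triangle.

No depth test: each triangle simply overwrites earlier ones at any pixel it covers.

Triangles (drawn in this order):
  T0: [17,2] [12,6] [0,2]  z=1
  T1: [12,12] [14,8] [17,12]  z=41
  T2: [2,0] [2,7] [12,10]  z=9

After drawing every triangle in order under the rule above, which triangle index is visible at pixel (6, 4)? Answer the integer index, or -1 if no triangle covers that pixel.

T0:
  2·area = 68
  edge (17, 2)→(12, 6): d=(-5,4) inclusive
  edge (12, 6)→(0, 2): d=(-12,-4) inclusive
  edge (0, 2)→(17, 2): d=(17,0) inclusive
    (1,1)@(3, 3): e=[51,0,17] → X  [on edge]
    (2,1)@(5, 3): e=[43,8,17] → X
    (3,1)@(7, 3): e=[35,16,17] → X
    (4,1)@(9, 3): e=[27,24,17] → X
    (5,1)@(11, 3): e=[19,32,17] → X
    (6,1)@(13, 3): e=[11,40,17] → X
    (7,1)@(15, 3): e=[3,48,17] → X
    (8,1)@(17, 3): e=[-5,56,17] → .
    (1,2)@(3, 5): e=[41,-24,51] → .
    (2,2)@(5, 5): e=[33,-16,51] → .
    (3,2)@(7, 5): e=[25,-8,51] → .
    (4,2)@(9, 5): e=[17,0,51] → X  [on edge]
    (7,3)@(15, 7): e=[-17,0,85] → .  [on edge]
  covered (10 px):
    . . . . . . . . .
    . X X X X X X X .
    . . . . X X X . .
    . . . . . . . . .
    . . . . . . . . .
    . . . . . . . . .
T1:
  2·area = 20
  edge (12, 12)→(14, 8): d=(2,-4) inclusive
  edge (14, 8)→(17, 12): d=(3,4) inclusive
  edge (17, 12)→(12, 12): d=(-5,0) inclusive
    (6,5)@(13, 11): e=[2,13,5] → X
    (7,5)@(15, 11): e=[10,5,5] → X
    (8,5)@(17, 11): e=[18,-3,5] → .
  covered (2 px):
    . . . . . . . . .
    . . . . . . . . .
    . . . . . . . . .
    . . . . . . . . .
    . . . . . . . . .
    . . . . . . X X .
T2:
  2·area = 70  (B↔C swapped to make it positive)
  edge (2, 0)→(12, 10): d=(10,10) inclusive
  edge (12, 10)→(2, 7): d=(-10,-3) inclusive
  edge (2, 7)→(2, 0): d=(0,-7) inclusive
    (1,0)@(3, 1): e=[0,63,7] → X  [on edge]
    (2,0)@(5, 1): e=[-20,69,21] → .
    (1,1)@(3, 3): e=[20,43,7] → X
    (2,1)@(5, 3): e=[0,49,21] → X  [on edge]
    (3,1)@(7, 3): e=[-20,55,35] → .
    (1,2)@(3, 5): e=[40,23,7] → X
    (3,2)@(7, 5): e=[0,35,35] → X  [on edge]
    (4,2)@(9, 5): e=[-20,41,49] → .
    (1,3)@(3, 7): e=[60,3,7] → X
    (4,3)@(9, 7): e=[0,21,49] → X  [on edge]
    (5,3)@(11, 7): e=[-20,27,63] → .
    (1,4)@(3, 9): e=[80,-17,7] → .
    (5,4)@(11, 9): e=[0,7,63] → X  [on edge]
    (6,5)@(13, 11): e=[0,-7,77] → .  [on edge]
  covered (12 px):
    . X . . . . . . .
    . X X . . . . . .
    . X X X . . . . .
    . X X X X . . . .
    . . . . X X . . .
    . . . . . . . . .

Z-buffer (winner per pixel, '.' = empty):
  . 2 . . . . . . .
  . 2 2 0 0 0 0 0 .
  . 2 2 2 0 0 0 . .
  . 2 2 2 2 . . . .
  . . . . 2 2 . . .
  . . . . . . 1 1 .

Answer: -1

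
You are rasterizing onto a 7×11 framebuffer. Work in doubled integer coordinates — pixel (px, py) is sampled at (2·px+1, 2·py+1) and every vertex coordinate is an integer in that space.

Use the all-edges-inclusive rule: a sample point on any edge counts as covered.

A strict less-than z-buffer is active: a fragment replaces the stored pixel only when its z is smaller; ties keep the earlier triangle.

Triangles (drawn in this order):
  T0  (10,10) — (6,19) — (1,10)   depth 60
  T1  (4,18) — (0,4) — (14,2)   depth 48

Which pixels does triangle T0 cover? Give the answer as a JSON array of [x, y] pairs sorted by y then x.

T0:
  2·area = 81
  edge (10, 10)→(6, 19): d=(-4,9) inclusive
  edge (6, 19)→(1, 10): d=(-5,-9) inclusive
  edge (1, 10)→(10, 10): d=(9,0) inclusive
    (1,5)@(3, 11): e=[59,13,9] → █
    (2,5)@(5, 11): e=[41,31,9] → █
    (3,5)@(7, 11): e=[23,49,9] → █
    (4,5)@(9, 11): e=[5,67,9] → █
    (5,5)@(11, 11): e=[-13,85,9] → ·
    (1,6)@(3, 13): e=[51,3,27] → █
    (4,6)@(9, 13): e=[-3,57,27] → ·
    (1,7)@(3, 15): e=[43,-7,45] → ·
    (2,7)@(5, 15): e=[25,11,45] → █
    (4,7)@(9, 15): e=[-11,47,45] → ·
    (2,8)@(5, 17): e=[17,1,63] → █
    (3,8)@(7, 17): e=[-1,19,63] → ·
  covered (10 px):
    · · · · · · ·
    · · · · · · ·
    · · · · · · ·
    · · · · · · ·
    · · · · · · ·
    · █ █ █ █ · ·
    · █ █ █ · · ·
    · · █ █ · · ·
    · · █ · · · ·
    · · · · · · ·
    · · · · · · ·
T1:
  2·area = 204
  edge (4, 18)→(0, 4): d=(-4,-14) inclusive
  edge (0, 4)→(14, 2): d=(14,-2) inclusive
  edge (14, 2)→(4, 18): d=(-10,16) inclusive
    (3,1)@(7, 3): e=[102,0,102] → █  [on edge]
    (4,1)@(9, 3): e=[130,4,70] → █
    (5,1)@(11, 3): e=[158,8,38] → █
    (6,1)@(13, 3): e=[186,12,6] → █
    (0,2)@(1, 5): e=[10,16,178] → █
    (1,2)@(3, 5): e=[38,20,146] → █
    (2,2)@(5, 5): e=[66,24,114] → █
    (6,2)@(13, 5): e=[178,40,-14] → ·
    (0,3)@(1, 7): e=[2,44,158] → █
    (5,3)@(11, 7): e=[142,64,-2] → ·
    (0,4)@(1, 9): e=[-6,72,138] → ·
    (1,4)@(3, 9): e=[22,76,106] → █
  covered (26 px):
    · · · · · · ·
    · · · █ █ █ █
    █ █ █ █ █ █ ·
    █ █ █ █ █ · ·
    · █ █ █ █ · ·
    · █ █ █ · · ·
    · █ █ █ · · ·
    · · █ · · · ·
    · · · · · · ·
    · · · · · · ·
    · · · · · · ·

Final: [[1,5],[2,5],[3,5],[4,5],[1,6],[2,6],[3,6],[2,7],[3,7],[2,8]]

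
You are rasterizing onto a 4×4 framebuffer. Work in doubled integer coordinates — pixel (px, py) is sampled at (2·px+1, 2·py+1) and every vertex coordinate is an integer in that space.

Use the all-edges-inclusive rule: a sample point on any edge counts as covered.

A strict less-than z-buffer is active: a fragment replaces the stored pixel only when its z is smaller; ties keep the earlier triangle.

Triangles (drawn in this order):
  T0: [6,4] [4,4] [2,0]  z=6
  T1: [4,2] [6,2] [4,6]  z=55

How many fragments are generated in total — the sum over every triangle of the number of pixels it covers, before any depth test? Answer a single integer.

T0:
  2·area = 8
  edge (6, 4)→(4, 4): d=(-2,0) inclusive
  edge (4, 4)→(2, 0): d=(-2,-4) inclusive
  edge (2, 0)→(6, 4): d=(4,4) inclusive
    (1,0)@(3, 1): e=[6,2,0] → █  [on edge]
    (2,0)@(5, 1): e=[6,10,-8] → ·
    (1,1)@(3, 3): e=[2,-2,8] → ·
    (2,1)@(5, 3): e=[2,6,0] → █  [on edge]
    (3,1)@(7, 3): e=[2,14,-8] → ·
    (2,2)@(5, 5): e=[-2,2,8] → ·
    (3,2)@(7, 5): e=[-2,10,0] → ·  [on edge]
  covered (2 px):
    · █ · ·
    · · █ ·
    · · · ·
    · · · ·
T1:
  2·area = 8
  edge (4, 2)→(6, 2): d=(2,0) inclusive
  edge (6, 2)→(4, 6): d=(-2,4) inclusive
  edge (4, 6)→(4, 2): d=(0,-4) inclusive
    (2,1)@(5, 3): e=[2,2,4] → █
    (3,1)@(7, 3): e=[2,-6,12] → ·
    (2,2)@(5, 5): e=[6,-2,4] → ·
  covered (1 px):
    · · · ·
    · · █ ·
    · · · ·
    · · · ·

Final: 3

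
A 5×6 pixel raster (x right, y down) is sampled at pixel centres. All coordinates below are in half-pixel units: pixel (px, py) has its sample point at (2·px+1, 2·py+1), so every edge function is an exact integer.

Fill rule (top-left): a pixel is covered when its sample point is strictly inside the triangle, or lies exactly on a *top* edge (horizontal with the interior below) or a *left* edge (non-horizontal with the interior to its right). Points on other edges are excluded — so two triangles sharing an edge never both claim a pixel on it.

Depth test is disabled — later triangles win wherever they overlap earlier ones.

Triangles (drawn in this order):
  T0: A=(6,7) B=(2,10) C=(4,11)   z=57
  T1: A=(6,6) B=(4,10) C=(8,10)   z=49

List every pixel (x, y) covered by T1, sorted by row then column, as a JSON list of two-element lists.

T0:
  2·area = 10  (B↔C swapped to make it positive)
  edge (6, 7)→(4, 11): d=(-2,4) right/bottom  bias=-1
  edge (4, 11)→(2, 10): d=(-2,-1) top-left  bias=+0
  edge (2, 10)→(6, 7): d=(4,-3) top-left  bias=+0
    (4,0)@(9, 1): e=[0,25,-15] → ·  [on edge]
    (3,2)@(7, 5): e=[0,15,-5] → ·  [on edge]
    (2,4)@(5, 9): e=[0,5,5] → ·  [on edge]
  covered (0 px):
    · · · · ·
    · · · · ·
    · · · · ·
    · · · · ·
    · · · · ·
    · · · · ·
T1:
  2·area = 16  (B↔C swapped to make it positive)
  edge (6, 6)→(8, 10): d=(2,4) right/bottom  bias=-1
  edge (8, 10)→(4, 10): d=(-4,0) right/bottom  bias=-1
  edge (4, 10)→(6, 6): d=(2,-4) top-left  bias=+0
    (2,4)@(5, 9): e=[10,4,2] → █
    (3,4)@(7, 9): e=[2,4,10] → █
    (4,4)@(9, 9): e=[-6,4,18] → ·
    (2,5)@(5, 11): e=[14,-4,6] → ·
    (3,5)@(7, 11): e=[6,-4,14] → ·
  covered (2 px):
    · · · · ·
    · · · · ·
    · · · · ·
    · · · · ·
    · · █ █ ·
    · · · · ·

Result: [[2,4],[3,4]]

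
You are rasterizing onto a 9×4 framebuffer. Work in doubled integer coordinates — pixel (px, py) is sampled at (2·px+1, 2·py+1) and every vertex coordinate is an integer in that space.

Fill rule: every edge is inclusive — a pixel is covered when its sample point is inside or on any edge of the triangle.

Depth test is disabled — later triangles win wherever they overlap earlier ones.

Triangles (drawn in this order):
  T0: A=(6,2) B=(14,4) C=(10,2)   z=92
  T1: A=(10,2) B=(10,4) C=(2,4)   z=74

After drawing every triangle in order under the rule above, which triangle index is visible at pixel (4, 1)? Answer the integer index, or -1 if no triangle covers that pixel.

T0:
  2·area = 8  (B↔C swapped to make it positive)
  edge (6, 2)→(10, 2): d=(4,0) inclusive
  edge (10, 2)→(14, 4): d=(4,2) inclusive
  edge (14, 4)→(6, 2): d=(-8,-2) inclusive
    (5,1)@(11, 3): e=[4,2,2] → █
    (6,1)@(13, 3): e=[4,-2,6] → ·
    (5,2)@(11, 5): e=[12,10,-14] → ·
  covered (1 px):
    · · · · · · · · ·
    · · · · · █ · · ·
    · · · · · · · · ·
    · · · · · · · · ·
T1:
  2·area = 16
  edge (10, 2)→(10, 4): d=(0,2) inclusive
  edge (10, 4)→(2, 4): d=(-8,0) inclusive
  edge (2, 4)→(10, 2): d=(8,-2) inclusive
    (3,1)@(7, 3): e=[6,8,2] → █
    (4,1)@(9, 3): e=[2,8,6] → █
    (5,1)@(11, 3): e=[-2,8,10] → ·
    (3,2)@(7, 5): e=[6,-8,18] → ·
    (4,2)@(9, 5): e=[2,-8,22] → ·
  covered (2 px):
    · · · · · · · · ·
    · · · █ █ · · · ·
    · · · · · · · · ·
    · · · · · · · · ·

Z-buffer (winner per pixel, '.' = empty):
  . . . . . . . . .
  . . . 1 1 0 . . .
  . . . . . . . . .
  . . . . . . . . .

Answer: 1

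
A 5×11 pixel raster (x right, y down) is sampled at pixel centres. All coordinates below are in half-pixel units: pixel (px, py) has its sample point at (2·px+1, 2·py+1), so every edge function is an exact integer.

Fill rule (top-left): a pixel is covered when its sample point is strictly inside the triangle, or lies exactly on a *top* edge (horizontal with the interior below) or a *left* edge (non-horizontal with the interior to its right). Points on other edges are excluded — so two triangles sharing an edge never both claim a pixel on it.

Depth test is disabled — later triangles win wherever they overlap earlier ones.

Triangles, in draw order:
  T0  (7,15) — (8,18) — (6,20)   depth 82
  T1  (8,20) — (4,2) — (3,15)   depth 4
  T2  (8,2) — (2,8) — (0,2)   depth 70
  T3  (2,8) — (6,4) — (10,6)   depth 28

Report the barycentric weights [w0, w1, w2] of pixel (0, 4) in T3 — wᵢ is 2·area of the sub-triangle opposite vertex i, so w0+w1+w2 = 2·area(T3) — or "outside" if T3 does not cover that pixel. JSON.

T0:
  2·area = 8
  edge (7, 15)→(8, 18): d=(1,3) right/bottom  bias=-1
  edge (8, 18)→(6, 20): d=(-2,2) right/bottom  bias=-1
  edge (6, 20)→(7, 15): d=(1,-5) top-left  bias=+0
    (1,1)@(3, 3): e=[0,40,-32] → ·  [on edge]
    (4,2)@(9, 5): e=[-16,24,0] → ·  [on edge]
    (2,4)@(5, 9): e=[0,24,-16] → ·  [on edge]
    (3,7)@(7, 15): e=[0,8,0] → ·  [on edge]
    (3,8)@(7, 17): e=[2,4,2] → #
    (4,8)@(9, 17): e=[-4,0,12] → ·  [on edge]
    (3,9)@(7, 19): e=[4,0,4] → ·  [on edge]
    (2,10)@(5, 21): e=[12,0,-4] → ·  [on edge]
    (4,10)@(9, 21): e=[0,-8,16] → ·  [on edge]
  covered (1 px):
    · · · · ·
    · · · · ·
    · · · · ·
    · · · · ·
    · · · · ·
    · · · · ·
    · · · · ·
    · · · · ·
    · · · # ·
    · · · · ·
    · · · · ·
T1:
  2·area = 70  (B↔C swapped to make it positive)
  edge (8, 20)→(3, 15): d=(-5,-5) top-left  bias=+0
  edge (3, 15)→(4, 2): d=(1,-13) top-left  bias=+0
  edge (4, 2)→(8, 20): d=(4,18) right/bottom  bias=-1
    (2,3)@(5, 7): e=[50,18,2] → #
    (3,3)@(7, 7): e=[60,44,-34] → ·
    (2,4)@(5, 9): e=[40,20,10] → #
    (3,4)@(7, 9): e=[50,46,-26] → ·
    (2,5)@(5, 11): e=[30,22,18] → #
    (3,5)@(7, 11): e=[40,48,-18] → ·
    (0,6)@(1, 13): e=[0,-28,98] → ·  [on edge]
    (2,6)@(5, 13): e=[20,24,26] → #
    (3,6)@(7, 13): e=[30,50,-10] → ·
    (1,7)@(3, 15): e=[0,0,70] → #  [on edge]
    (3,7)@(7, 15): e=[20,52,-2] → ·
    (1,8)@(3, 17): e=[-10,2,78] → ·
    (2,8)@(5, 17): e=[0,28,42] → #  [on edge]
    (3,9)@(7, 19): e=[0,56,14] → #  [on edge]
    (4,10)@(9, 21): e=[0,84,-14] → ·  [on edge]
  covered (9 px):
    · · · · ·
    · · · · ·
    · · · · ·
    · · # · ·
    · · # · ·
    · · # · ·
    · · # · ·
    · # # · ·
    · · # # ·
    · · · # ·
    · · · · ·
T2:
  2·area = 48
  edge (8, 2)→(2, 8): d=(-6,6) right/bottom  bias=-1
  edge (2, 8)→(0, 2): d=(-2,-6) top-left  bias=+0
  edge (0, 2)→(8, 2): d=(8,0) top-left  bias=+0
    (4,0)@(9, 1): e=[0,56,-8] → ·  [on edge]
    (0,1)@(1, 3): e=[36,4,8] → #
    (1,1)@(3, 3): e=[24,16,8] → #
    (2,1)@(5, 3): e=[12,28,8] → #
    (3,1)@(7, 3): e=[0,40,8] → ·  [on edge]
    (0,2)@(1, 5): e=[24,0,24] → #  [on edge]
    (2,2)@(5, 5): e=[0,24,24] → ·  [on edge]
    (0,3)@(1, 7): e=[12,-4,40] → ·
    (1,3)@(3, 7): e=[0,8,40] → ·  [on edge]
    (0,4)@(1, 9): e=[0,-8,56] → ·  [on edge]
    (1,5)@(3, 11): e=[-24,0,72] → ·  [on edge]
    (2,8)@(5, 17): e=[-72,0,120] → ·  [on edge]
  covered (5 px):
    · · · · ·
    # # # · ·
    # # · · ·
    · · · · ·
    · · · · ·
    · · · · ·
    · · · · ·
    · · · · ·
    · · · · ·
    · · · · ·
    · · · · ·
T3:
  2·area = 24
  edge (2, 8)→(6, 4): d=(4,-4) top-left  bias=+0
  edge (6, 4)→(10, 6): d=(4,2) right/bottom  bias=-1
  edge (10, 6)→(2, 8): d=(-8,2) right/bottom  bias=-1
    (4,0)@(9, 1): e=[0,-18,42] → ·  [on edge]
    (3,1)@(7, 3): e=[0,-6,30] → ·  [on edge]
    (2,2)@(5, 5): e=[0,6,18] → #  [on edge]
    (3,2)@(7, 5): e=[8,2,14] → #
    (4,2)@(9, 5): e=[16,-2,10] → ·
    (1,3)@(3, 7): e=[0,18,6] → #  [on edge]
    (3,3)@(7, 7): e=[16,10,-2] → ·
    (0,4)@(1, 9): e=[0,30,-6] → ·  [on edge]
    (1,4)@(3, 9): e=[8,26,-10] → ·
    (2,4)@(5, 9): e=[16,22,-14] → ·
  covered (4 px):
    · · · · ·
    · · · · ·
    · · # # ·
    · # # · ·
    · · · · ·
    · · · · ·
    · · · · ·
    · · · · ·
    · · · · ·
    · · · · ·
    · · · · ·

Final: "outside"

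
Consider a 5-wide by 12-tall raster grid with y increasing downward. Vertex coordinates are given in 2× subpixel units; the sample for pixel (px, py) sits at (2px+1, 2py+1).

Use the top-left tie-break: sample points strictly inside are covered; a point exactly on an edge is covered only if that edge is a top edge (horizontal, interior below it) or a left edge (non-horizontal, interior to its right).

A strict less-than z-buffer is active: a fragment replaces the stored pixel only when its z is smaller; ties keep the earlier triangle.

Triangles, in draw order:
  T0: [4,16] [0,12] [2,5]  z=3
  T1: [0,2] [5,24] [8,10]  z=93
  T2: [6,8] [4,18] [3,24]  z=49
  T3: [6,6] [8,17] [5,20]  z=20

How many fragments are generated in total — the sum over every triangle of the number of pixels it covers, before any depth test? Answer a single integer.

T0:
  2·area = 36
  edge (4, 16)→(0, 12): d=(-4,-4) top-left  bias=+0
  edge (0, 12)→(2, 5): d=(2,-7) top-left  bias=+0
  edge (2, 5)→(4, 16): d=(2,11) right/bottom  bias=-1
    (0,4)@(1, 9): e=[16,1,19] → █
    (1,4)@(3, 9): e=[24,15,-3] → ·
    (0,5)@(1, 11): e=[8,5,23] → █
    (1,5)@(3, 11): e=[16,19,1] → █
    (2,5)@(5, 11): e=[24,33,-21] → ·
    (0,6)@(1, 13): e=[0,9,27] → █  [on edge]
    (2,6)@(5, 13): e=[16,37,-17] → ·
    (0,7)@(1, 15): e=[-8,13,31] → ·
    (1,7)@(3, 15): e=[0,27,9] → █  [on edge]
    (2,7)@(5, 15): e=[8,41,-13] → ·
    (1,8)@(3, 17): e=[-8,31,13] → ·
    (2,8)@(5, 17): e=[0,45,-9] → ·  [on edge]
    (3,9)@(7, 19): e=[0,63,-27] → ·  [on edge]
    (4,10)@(9, 21): e=[0,81,-45] → ·  [on edge]
  covered (6 px):
    · · · · ·
    · · · · ·
    · · · · ·
    · · · · ·
    █ · · · ·
    █ █ · · ·
    █ █ · · ·
    · █ · · ·
    · · · · ·
    · · · · ·
    · · · · ·
    · · · · ·
T1:
  2·area = 136  (B↔C swapped to make it positive)
  edge (0, 2)→(8, 10): d=(8,8) right/bottom  bias=-1
  edge (8, 10)→(5, 24): d=(-3,14) right/bottom  bias=-1
  edge (5, 24)→(0, 2): d=(-5,-22) top-left  bias=+0
    (0,1)@(1, 3): e=[0,119,17] → ·  [on edge]
    (0,2)@(1, 5): e=[16,113,7] → █
    (1,2)@(3, 5): e=[0,85,51] → ·  [on edge]
    (0,3)@(1, 7): e=[32,107,-3] → ·
    (1,3)@(3, 7): e=[16,79,41] → █
    (2,3)@(5, 7): e=[0,51,85] → ·  [on edge]
    (1,4)@(3, 9): e=[32,73,31] → █
    (2,4)@(5, 9): e=[16,45,75] → █
    (3,4)@(7, 9): e=[0,17,119] → ·  [on edge]
    (1,5)@(3, 11): e=[48,67,21] → █
    (3,5)@(7, 11): e=[16,11,109] → █
    (4,5)@(9, 11): e=[0,-17,153] → ·  [on edge]
  covered (16 px):
    · · · · ·
    · · · · ·
    █ · · · ·
    · █ · · ·
    · █ █ · ·
    · █ █ █ ·
    · █ █ █ ·
    · █ █ · ·
    · · █ · ·
    · · █ · ·
    · · █ · ·
    · · █ · ·
T2:
  2·area = 2  (B↔C swapped to make it positive)
  edge (6, 8)→(3, 24): d=(-3,16) right/bottom  bias=-1
  edge (3, 24)→(4, 18): d=(1,-6) top-left  bias=+0
  edge (4, 18)→(6, 8): d=(2,-10) top-left  bias=+0
    (3,1)@(7, 3): e=[-1,3,0] → ·  [on edge]
    (2,6)@(5, 13): e=[1,1,0] → █  [on edge]
    (3,6)@(7, 13): e=[-31,13,20] → ·
    (2,7)@(5, 15): e=[-5,3,4] → ·
    (1,11)@(3, 23): e=[3,-1,0] → ·  [on edge]
  covered (1 px):
    · · · · ·
    · · · · ·
    · · · · ·
    · · · · ·
    · · · · ·
    · · · · ·
    · · █ · ·
    · · · · ·
    · · · · ·
    · · · · ·
    · · · · ·
    · · · · ·
T3:
  2·area = 39
  edge (6, 6)→(8, 17): d=(2,11) right/bottom  bias=-1
  edge (8, 17)→(5, 20): d=(-3,3) right/bottom  bias=-1
  edge (5, 20)→(6, 6): d=(1,-14) top-left  bias=+0
    (3,6)@(7, 13): e=[3,15,21] → █
    (4,6)@(9, 13): e=[-19,9,49] → ·
    (3,7)@(7, 15): e=[7,9,23] → █
    (4,7)@(9, 15): e=[-15,3,51] → ·
    (3,8)@(7, 17): e=[11,3,25] → █
    (4,8)@(9, 17): e=[-11,-3,53] → ·
    (3,9)@(7, 19): e=[15,-3,27] → ·
  covered (3 px):
    · · · · ·
    · · · · ·
    · · · · ·
    · · · · ·
    · · · · ·
    · · · · ·
    · · · █ ·
    · · · █ ·
    · · · █ ·
    · · · · ·
    · · · · ·
    · · · · ·

Result: 26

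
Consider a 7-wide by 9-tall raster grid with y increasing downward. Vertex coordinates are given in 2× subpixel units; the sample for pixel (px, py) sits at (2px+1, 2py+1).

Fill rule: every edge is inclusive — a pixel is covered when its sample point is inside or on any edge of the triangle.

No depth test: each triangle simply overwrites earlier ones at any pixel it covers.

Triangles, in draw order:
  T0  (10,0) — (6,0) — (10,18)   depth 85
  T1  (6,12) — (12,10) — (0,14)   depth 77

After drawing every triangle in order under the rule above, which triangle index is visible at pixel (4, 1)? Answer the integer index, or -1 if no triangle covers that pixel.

T0:
  2·area = 72  (B↔C swapped to make it positive)
  edge (10, 0)→(10, 18): d=(0,18) inclusive
  edge (10, 18)→(6, 0): d=(-4,-18) inclusive
  edge (6, 0)→(10, 0): d=(4,0) inclusive
    (3,0)@(7, 1): e=[54,14,4] → #
    (4,0)@(9, 1): e=[18,50,4] → #
    (5,0)@(11, 1): e=[-18,86,4] → ·
    (3,1)@(7, 3): e=[54,6,12] → #
    (5,1)@(11, 3): e=[-18,78,12] → ·
    (3,2)@(7, 5): e=[54,-2,20] → ·
    (4,2)@(9, 5): e=[18,34,20] → #
    (5,2)@(11, 5): e=[-18,70,20] → ·
    (4,3)@(9, 7): e=[18,26,28] → #
    (5,3)@(11, 7): e=[-18,62,28] → ·
    (4,4)@(9, 9): e=[18,18,36] → #
    (5,4)@(11, 9): e=[-18,54,36] → ·
  covered (9 px):
    · · · # # · ·
    · · · # # · ·
    · · · · # · ·
    · · · · # · ·
    · · · · # · ·
    · · · · # · ·
    · · · · # · ·
    · · · · · · ·
    · · · · · · ·
T1:
  degenerate (2·area = 0) — covers nothing

Z-buffer (winner per pixel, '.' = empty):
  . . . 0 0 . .
  . . . 0 0 . .
  . . . . 0 . .
  . . . . 0 . .
  . . . . 0 . .
  . . . . 0 . .
  . . . . 0 . .
  . . . . . . .
  . . . . . . .

Answer: 0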